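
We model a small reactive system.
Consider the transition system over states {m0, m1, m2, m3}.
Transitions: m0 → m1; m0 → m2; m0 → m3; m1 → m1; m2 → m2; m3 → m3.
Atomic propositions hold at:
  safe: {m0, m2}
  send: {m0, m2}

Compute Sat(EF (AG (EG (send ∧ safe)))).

{m0, m2}

Sat(send ∧ safe) = {m0, m2}
EG (send ∧ safe): greatest fixpoint, start Z0 = {m0, m2}, keep only states in Sat with some successor in Z. Already a fixed point.
Sat(EG (send ∧ safe)) = {m0, m2}
AG (EG (send ∧ safe)): greatest fixpoint, start Z0 = {m0, m2}, keep only states in Sat with every successor in Z. Z1 = {m2}; fixed.
Sat(AG (EG (send ∧ safe))) = {m2}
EF (AG (EG (send ∧ safe))): least fixpoint, start Z0 = {m2}, add states with some successor in Z. Z1 = {m0, m2}; fixed.
Sat(EF (AG (EG (send ∧ safe)))) = {m0, m2}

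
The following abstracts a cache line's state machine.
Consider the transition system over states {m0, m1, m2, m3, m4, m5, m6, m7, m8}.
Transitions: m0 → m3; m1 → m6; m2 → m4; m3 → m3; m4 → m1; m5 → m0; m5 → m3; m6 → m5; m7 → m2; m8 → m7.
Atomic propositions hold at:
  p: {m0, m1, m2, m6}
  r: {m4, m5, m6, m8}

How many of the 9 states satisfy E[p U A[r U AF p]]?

7

AF p: least fixpoint, start Z0 = {m0, m1, m2, m6}, add states with every successor in Z. Z1 = {m0, m1, m2, m4, m6, m7}; Z2 = {m0, m1, m2, m4, m6, m7, m8}; fixed.
Sat(AF p) = {m0, m1, m2, m4, m6, m7, m8}
A[r U AF p]: least fixpoint, start Z0 = Sat(AF p) = {m0, m1, m2, m4, m6, m7, m8}, add states in Sat(r) with every successor in Z. Already a fixed point.
Sat(A[r U AF p]) = {m0, m1, m2, m4, m6, m7, m8}
E[p U A[r U AF p]]: least fixpoint, start Z0 = Sat(A[r U AF p]) = {m0, m1, m2, m4, m6, m7, m8}, add states in Sat(p) with some successor in Z. Already a fixed point.
Sat(E[p U A[r U AF p]]) = {m0, m1, m2, m4, m6, m7, m8}
|Sat(E[p U A[r U AF p]])| = |{m0, m1, m2, m4, m6, m7, m8}| = 7.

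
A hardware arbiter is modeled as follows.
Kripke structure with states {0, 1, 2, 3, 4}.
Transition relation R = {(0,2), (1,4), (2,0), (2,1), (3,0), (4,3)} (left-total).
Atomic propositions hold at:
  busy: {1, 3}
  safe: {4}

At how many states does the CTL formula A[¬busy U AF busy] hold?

3

Sat(¬busy) = {0, 2, 4}
AF busy: least fixpoint, start Z0 = {1, 3}, add states with every successor in Z. Z1 = {1, 3, 4}; fixed.
Sat(AF busy) = {1, 3, 4}
A[¬busy U AF busy]: least fixpoint, start Z0 = Sat(AF busy) = {1, 3, 4}, add states in Sat(¬busy) with every successor in Z. Already a fixed point.
Sat(A[¬busy U AF busy]) = {1, 3, 4}
|Sat(A[¬busy U AF busy])| = |{1, 3, 4}| = 3.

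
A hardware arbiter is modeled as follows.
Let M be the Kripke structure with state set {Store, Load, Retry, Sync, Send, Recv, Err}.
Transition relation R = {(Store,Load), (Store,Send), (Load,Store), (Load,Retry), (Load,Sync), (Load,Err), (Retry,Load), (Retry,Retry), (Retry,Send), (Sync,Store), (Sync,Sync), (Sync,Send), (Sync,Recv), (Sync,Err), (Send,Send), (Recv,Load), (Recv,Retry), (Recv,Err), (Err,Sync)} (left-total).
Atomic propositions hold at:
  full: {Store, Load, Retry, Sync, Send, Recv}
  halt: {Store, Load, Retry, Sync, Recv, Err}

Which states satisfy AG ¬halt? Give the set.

Sat(¬halt) = {Send}
AG ¬halt: greatest fixpoint, start Z0 = {Send}, keep only states in Sat with every successor in Z. Already a fixed point.
Sat(AG ¬halt) = {Send}

{Send}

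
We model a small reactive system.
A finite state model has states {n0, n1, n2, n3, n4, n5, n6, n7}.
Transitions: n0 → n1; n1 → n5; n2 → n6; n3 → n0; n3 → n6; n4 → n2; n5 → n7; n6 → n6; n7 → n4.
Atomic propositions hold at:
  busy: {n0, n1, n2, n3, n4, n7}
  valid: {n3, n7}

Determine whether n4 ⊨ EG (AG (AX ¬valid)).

Yes

Sat(¬valid) = {n0, n1, n2, n4, n5, n6}
Sat(AX ¬valid) = {s : every successor in {n0, n1, n2, n4, n5, n6}} = {n0, n1, n2, n3, n4, n6, n7}
AG (AX ¬valid): greatest fixpoint, start Z0 = {n0, n1, n2, n3, n4, n6, n7}, keep only states in Sat with every successor in Z. Z1 = {n0, n2, n3, n4, n6, n7}; Z2 = {n2, n3, n4, n6, n7}; Z3 = {n2, n4, n6, n7}; fixed.
Sat(AG (AX ¬valid)) = {n2, n4, n6, n7}
EG (AG (AX ¬valid)): greatest fixpoint, start Z0 = {n2, n4, n6, n7}, keep only states in Sat with some successor in Z. Already a fixed point.
Sat(EG (AG (AX ¬valid))) = {n2, n4, n6, n7}
n4 ∈ Sat(EG (AG (AX ¬valid))) = {n2, n4, n6, n7}, so the formula holds at n4.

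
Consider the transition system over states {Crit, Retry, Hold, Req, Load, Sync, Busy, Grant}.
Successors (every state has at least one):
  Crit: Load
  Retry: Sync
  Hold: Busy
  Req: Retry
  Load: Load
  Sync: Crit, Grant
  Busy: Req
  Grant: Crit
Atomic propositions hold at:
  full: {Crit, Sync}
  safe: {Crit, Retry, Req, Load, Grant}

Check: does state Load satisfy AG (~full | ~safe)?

Yes

Sat(~full) = {Retry, Hold, Req, Load, Busy, Grant}
Sat(~safe) = {Hold, Sync, Busy}
Sat(~full | ~safe) = {Retry, Hold, Req, Load, Sync, Busy, Grant}
AG (~full | ~safe): greatest fixpoint, start Z0 = {Retry, Hold, Req, Load, Sync, Busy, Grant}, keep only states in Sat with every successor in Z. Z1 = {Retry, Hold, Req, Load, Busy}; Z2 = {Hold, Req, Load, Busy}; Z3 = {Hold, Load, Busy}; Z4 = {Hold, Load}; Z5 = {Load}; fixed.
Sat(AG (~full | ~safe)) = {Load}
Load ∈ Sat(AG (~full | ~safe)) = {Load}, so the formula holds at Load.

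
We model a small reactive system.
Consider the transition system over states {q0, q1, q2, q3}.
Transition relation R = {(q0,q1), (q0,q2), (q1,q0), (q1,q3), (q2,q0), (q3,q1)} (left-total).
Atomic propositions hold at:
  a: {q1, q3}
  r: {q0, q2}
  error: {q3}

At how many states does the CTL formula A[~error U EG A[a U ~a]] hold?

Sat(~error) = {q0, q1, q2}
Sat(~a) = {q0, q2}
A[a U ~a]: least fixpoint, start Z0 = Sat(~a) = {q0, q2}, add states in Sat(a) with every successor in Z. Already a fixed point.
Sat(A[a U ~a]) = {q0, q2}
EG A[a U ~a]: greatest fixpoint, start Z0 = {q0, q2}, keep only states in Sat with some successor in Z. Already a fixed point.
Sat(EG A[a U ~a]) = {q0, q2}
A[~error U EG A[a U ~a]]: least fixpoint, start Z0 = Sat(EG A[a U ~a]) = {q0, q2}, add states in Sat(~error) with every successor in Z. Already a fixed point.
Sat(A[~error U EG A[a U ~a]]) = {q0, q2}
|Sat(A[~error U EG A[a U ~a]])| = |{q0, q2}| = 2.

2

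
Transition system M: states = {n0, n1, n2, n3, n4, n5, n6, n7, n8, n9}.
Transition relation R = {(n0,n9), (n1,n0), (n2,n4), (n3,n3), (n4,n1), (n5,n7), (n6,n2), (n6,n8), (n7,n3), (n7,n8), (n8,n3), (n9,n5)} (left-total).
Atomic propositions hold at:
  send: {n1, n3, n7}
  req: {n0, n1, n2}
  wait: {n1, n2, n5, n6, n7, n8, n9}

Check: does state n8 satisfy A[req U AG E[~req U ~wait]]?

Yes

Sat(~req) = {n3, n4, n5, n6, n7, n8, n9}
Sat(~wait) = {n0, n3, n4}
E[~req U ~wait]: least fixpoint, start Z0 = Sat(~wait) = {n0, n3, n4}, add states in Sat(~req) with some successor in Z. Z1 = {n0, n3, n4, n7, n8}; Z2 = {n0, n3, n4, n5, n6, n7, n8}; Z3 = {n0, n3, n4, n5, n6, n7, n8, n9}; fixed.
Sat(E[~req U ~wait]) = {n0, n3, n4, n5, n6, n7, n8, n9}
AG E[~req U ~wait]: greatest fixpoint, start Z0 = {n0, n3, n4, n5, n6, n7, n8, n9}, keep only states in Sat with every successor in Z. Z1 = {n0, n3, n5, n7, n8, n9}; fixed.
Sat(AG E[~req U ~wait]) = {n0, n3, n5, n7, n8, n9}
A[req U AG E[~req U ~wait]]: least fixpoint, start Z0 = Sat(AG E[~req U ~wait]) = {n0, n3, n5, n7, n8, n9}, add states in Sat(req) with every successor in Z. Z1 = {n0, n1, n3, n5, n7, n8, n9}; fixed.
Sat(A[req U AG E[~req U ~wait]]) = {n0, n1, n3, n5, n7, n8, n9}
n8 ∈ Sat(A[req U AG E[~req U ~wait]]) = {n0, n1, n3, n5, n7, n8, n9}, so the formula holds at n8.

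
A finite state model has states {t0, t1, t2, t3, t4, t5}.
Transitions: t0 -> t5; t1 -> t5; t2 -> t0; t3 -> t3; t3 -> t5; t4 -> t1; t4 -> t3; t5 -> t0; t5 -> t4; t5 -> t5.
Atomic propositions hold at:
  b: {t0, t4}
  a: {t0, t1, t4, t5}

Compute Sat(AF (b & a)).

{t0, t2, t4}

Sat(b & a) = {t0, t4}
AF (b & a): least fixpoint, start Z0 = {t0, t4}, add states with every successor in Z. Z1 = {t0, t2, t4}; fixed.
Sat(AF (b & a)) = {t0, t2, t4}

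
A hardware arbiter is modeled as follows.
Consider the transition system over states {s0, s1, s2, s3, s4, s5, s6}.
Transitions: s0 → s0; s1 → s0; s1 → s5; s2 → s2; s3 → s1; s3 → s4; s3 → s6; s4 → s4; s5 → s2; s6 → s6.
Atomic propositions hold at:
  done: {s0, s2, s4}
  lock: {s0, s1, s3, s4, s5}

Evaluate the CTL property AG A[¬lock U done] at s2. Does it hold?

Sat(¬lock) = {s2, s6}
A[¬lock U done]: least fixpoint, start Z0 = Sat(done) = {s0, s2, s4}, add states in Sat(¬lock) with every successor in Z. Already a fixed point.
Sat(A[¬lock U done]) = {s0, s2, s4}
AG A[¬lock U done]: greatest fixpoint, start Z0 = {s0, s2, s4}, keep only states in Sat with every successor in Z. Already a fixed point.
Sat(AG A[¬lock U done]) = {s0, s2, s4}
s2 ∈ Sat(AG A[¬lock U done]) = {s0, s2, s4}, so the formula holds at s2.

Yes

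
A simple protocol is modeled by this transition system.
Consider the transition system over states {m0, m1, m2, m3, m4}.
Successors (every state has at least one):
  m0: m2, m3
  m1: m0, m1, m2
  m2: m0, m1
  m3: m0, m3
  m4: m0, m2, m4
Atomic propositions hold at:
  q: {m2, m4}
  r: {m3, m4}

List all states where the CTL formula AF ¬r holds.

Sat(¬r) = {m0, m1, m2}
AF ¬r: least fixpoint, start Z0 = {m0, m1, m2}, add states with every successor in Z. Already a fixed point.
Sat(AF ¬r) = {m0, m1, m2}

{m0, m1, m2}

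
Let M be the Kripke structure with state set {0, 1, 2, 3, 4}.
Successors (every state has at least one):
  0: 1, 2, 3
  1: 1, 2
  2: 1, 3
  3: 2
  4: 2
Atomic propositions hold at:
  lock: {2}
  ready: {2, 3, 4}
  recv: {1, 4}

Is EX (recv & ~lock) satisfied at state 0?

Sat(~lock) = {0, 1, 3, 4}
Sat(recv & ~lock) = {1, 4}
Sat(EX (recv & ~lock)) = {s : some successor in {1, 4}} = {0, 1, 2}
0 ∈ Sat(EX (recv & ~lock)) = {0, 1, 2}, so the formula holds at 0.

Yes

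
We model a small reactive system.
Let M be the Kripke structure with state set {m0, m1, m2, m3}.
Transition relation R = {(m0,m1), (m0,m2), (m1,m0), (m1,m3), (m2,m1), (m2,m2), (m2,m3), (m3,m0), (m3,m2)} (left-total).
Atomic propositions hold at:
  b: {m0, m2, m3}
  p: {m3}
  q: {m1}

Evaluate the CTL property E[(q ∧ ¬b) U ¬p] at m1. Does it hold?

Yes

Sat(¬b) = {m1}
Sat(q ∧ ¬b) = {m1}
Sat(¬p) = {m0, m1, m2}
E[(q ∧ ¬b) U ¬p]: least fixpoint, start Z0 = Sat(¬p) = {m0, m1, m2}, add states in Sat(q ∧ ¬b) with some successor in Z. Already a fixed point.
Sat(E[(q ∧ ¬b) U ¬p]) = {m0, m1, m2}
m1 ∈ Sat(E[(q ∧ ¬b) U ¬p]) = {m0, m1, m2}, so the formula holds at m1.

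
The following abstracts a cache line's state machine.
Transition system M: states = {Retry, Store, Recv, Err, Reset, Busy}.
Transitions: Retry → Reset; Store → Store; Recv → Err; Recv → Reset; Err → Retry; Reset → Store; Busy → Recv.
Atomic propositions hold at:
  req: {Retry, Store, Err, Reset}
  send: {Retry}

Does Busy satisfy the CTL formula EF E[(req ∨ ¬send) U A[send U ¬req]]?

Sat(¬send) = {Store, Recv, Err, Reset, Busy}
Sat(req ∨ ¬send) = {Retry, Store, Recv, Err, Reset, Busy}
Sat(¬req) = {Recv, Busy}
A[send U ¬req]: least fixpoint, start Z0 = Sat(¬req) = {Recv, Busy}, add states in Sat(send) with every successor in Z. Already a fixed point.
Sat(A[send U ¬req]) = {Recv, Busy}
E[(req ∨ ¬send) U A[send U ¬req]]: least fixpoint, start Z0 = Sat(A[send U ¬req]) = {Recv, Busy}, add states in Sat(req ∨ ¬send) with some successor in Z. Already a fixed point.
Sat(E[(req ∨ ¬send) U A[send U ¬req]]) = {Recv, Busy}
EF E[(req ∨ ¬send) U A[send U ¬req]]: least fixpoint, start Z0 = {Recv, Busy}, add states with some successor in Z. Already a fixed point.
Sat(EF E[(req ∨ ¬send) U A[send U ¬req]]) = {Recv, Busy}
Busy ∈ Sat(EF E[(req ∨ ¬send) U A[send U ¬req]]) = {Recv, Busy}, so the formula holds at Busy.

Yes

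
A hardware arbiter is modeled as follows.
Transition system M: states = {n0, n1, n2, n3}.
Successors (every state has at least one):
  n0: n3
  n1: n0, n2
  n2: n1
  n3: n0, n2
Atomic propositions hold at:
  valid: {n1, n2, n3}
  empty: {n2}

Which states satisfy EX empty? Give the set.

Sat(EX empty) = {s : some successor in {n2}} = {n1, n3}

{n1, n3}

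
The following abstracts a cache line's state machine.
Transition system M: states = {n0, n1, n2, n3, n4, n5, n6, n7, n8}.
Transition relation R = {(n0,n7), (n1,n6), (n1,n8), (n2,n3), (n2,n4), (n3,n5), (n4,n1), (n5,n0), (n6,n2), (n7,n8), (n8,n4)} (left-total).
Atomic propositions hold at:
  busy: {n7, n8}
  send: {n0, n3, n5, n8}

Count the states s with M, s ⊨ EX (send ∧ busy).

Sat(send ∧ busy) = {n8}
Sat(EX (send ∧ busy)) = {s : some successor in {n8}} = {n1, n7}
|Sat(EX (send ∧ busy))| = |{n1, n7}| = 2.

2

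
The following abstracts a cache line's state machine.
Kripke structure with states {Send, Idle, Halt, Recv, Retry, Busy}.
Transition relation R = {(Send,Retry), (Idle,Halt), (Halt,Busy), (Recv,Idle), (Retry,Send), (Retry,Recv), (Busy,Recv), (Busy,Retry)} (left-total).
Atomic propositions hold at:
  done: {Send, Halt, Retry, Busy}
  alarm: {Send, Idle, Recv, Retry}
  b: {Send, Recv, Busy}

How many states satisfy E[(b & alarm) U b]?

3

Sat(b & alarm) = {Send, Recv}
E[(b & alarm) U b]: least fixpoint, start Z0 = Sat(b) = {Send, Recv, Busy}, add states in Sat(b & alarm) with some successor in Z. Already a fixed point.
Sat(E[(b & alarm) U b]) = {Send, Recv, Busy}
|Sat(E[(b & alarm) U b])| = |{Send, Recv, Busy}| = 3.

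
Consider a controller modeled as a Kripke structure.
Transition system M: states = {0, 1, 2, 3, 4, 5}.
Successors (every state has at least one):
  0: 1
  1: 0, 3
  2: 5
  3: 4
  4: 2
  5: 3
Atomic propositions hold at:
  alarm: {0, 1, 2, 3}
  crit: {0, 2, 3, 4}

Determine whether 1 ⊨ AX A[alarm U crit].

A[alarm U crit]: least fixpoint, start Z0 = Sat(crit) = {0, 2, 3, 4}, add states in Sat(alarm) with every successor in Z. Z1 = {0, 1, 2, 3, 4}; fixed.
Sat(A[alarm U crit]) = {0, 1, 2, 3, 4}
Sat(AX A[alarm U crit]) = {s : every successor in {0, 1, 2, 3, 4}} = {0, 1, 3, 4, 5}
1 ∈ Sat(AX A[alarm U crit]) = {0, 1, 3, 4, 5}, so the formula holds at 1.

Yes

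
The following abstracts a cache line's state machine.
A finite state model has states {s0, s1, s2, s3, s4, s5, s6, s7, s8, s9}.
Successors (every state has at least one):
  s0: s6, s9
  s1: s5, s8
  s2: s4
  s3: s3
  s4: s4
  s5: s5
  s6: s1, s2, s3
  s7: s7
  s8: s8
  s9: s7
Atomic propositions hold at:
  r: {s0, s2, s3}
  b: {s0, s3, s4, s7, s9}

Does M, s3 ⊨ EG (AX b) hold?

Sat(AX b) = {s : every successor in {s0, s3, s4, s7, s9}} = {s2, s3, s4, s7, s9}
EG (AX b): greatest fixpoint, start Z0 = {s2, s3, s4, s7, s9}, keep only states in Sat with some successor in Z. Already a fixed point.
Sat(EG (AX b)) = {s2, s3, s4, s7, s9}
s3 ∈ Sat(EG (AX b)) = {s2, s3, s4, s7, s9}, so the formula holds at s3.

Yes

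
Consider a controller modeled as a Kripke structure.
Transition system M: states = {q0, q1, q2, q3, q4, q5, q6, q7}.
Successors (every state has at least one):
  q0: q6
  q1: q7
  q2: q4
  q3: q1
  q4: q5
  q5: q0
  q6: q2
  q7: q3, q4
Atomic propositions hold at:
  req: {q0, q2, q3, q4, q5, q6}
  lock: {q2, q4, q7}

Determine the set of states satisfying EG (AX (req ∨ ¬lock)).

Sat(¬lock) = {q0, q1, q3, q5, q6}
Sat(req ∨ ¬lock) = {q0, q1, q2, q3, q4, q5, q6}
Sat(AX (req ∨ ¬lock)) = {s : every successor in {q0, q1, q2, q3, q4, q5, q6}} = {q0, q2, q3, q4, q5, q6, q7}
EG (AX (req ∨ ¬lock)): greatest fixpoint, start Z0 = {q0, q2, q3, q4, q5, q6, q7}, keep only states in Sat with some successor in Z. Z1 = {q0, q2, q4, q5, q6, q7}; fixed.
Sat(EG (AX (req ∨ ¬lock))) = {q0, q2, q4, q5, q6, q7}

{q0, q2, q4, q5, q6, q7}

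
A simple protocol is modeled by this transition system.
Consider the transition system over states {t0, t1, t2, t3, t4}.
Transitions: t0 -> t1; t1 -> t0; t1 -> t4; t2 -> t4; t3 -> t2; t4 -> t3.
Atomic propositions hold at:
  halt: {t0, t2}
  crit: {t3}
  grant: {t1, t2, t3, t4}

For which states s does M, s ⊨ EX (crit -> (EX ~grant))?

{t0, t1, t2, t3}

Sat(~grant) = {t0}
Sat(EX ~grant) = {s : some successor in {t0}} = {t1}
Sat(crit -> (EX ~grant)) = {t0, t1, t2, t4}
Sat(EX (crit -> (EX ~grant))) = {s : some successor in {t0, t1, t2, t4}} = {t0, t1, t2, t3}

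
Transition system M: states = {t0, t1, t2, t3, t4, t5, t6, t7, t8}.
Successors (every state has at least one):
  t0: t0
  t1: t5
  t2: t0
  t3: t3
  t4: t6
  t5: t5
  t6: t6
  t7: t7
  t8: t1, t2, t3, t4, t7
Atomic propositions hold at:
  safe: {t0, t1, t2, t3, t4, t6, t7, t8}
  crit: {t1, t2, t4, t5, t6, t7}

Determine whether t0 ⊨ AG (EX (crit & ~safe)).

Sat(~safe) = {t5}
Sat(crit & ~safe) = {t5}
Sat(EX (crit & ~safe)) = {s : some successor in {t5}} = {t1, t5}
AG (EX (crit & ~safe)): greatest fixpoint, start Z0 = {t1, t5}, keep only states in Sat with every successor in Z. Already a fixed point.
Sat(AG (EX (crit & ~safe))) = {t1, t5}
t0 ∉ Sat(AG (EX (crit & ~safe))) = {t1, t5}, so the formula does not hold at t0.

No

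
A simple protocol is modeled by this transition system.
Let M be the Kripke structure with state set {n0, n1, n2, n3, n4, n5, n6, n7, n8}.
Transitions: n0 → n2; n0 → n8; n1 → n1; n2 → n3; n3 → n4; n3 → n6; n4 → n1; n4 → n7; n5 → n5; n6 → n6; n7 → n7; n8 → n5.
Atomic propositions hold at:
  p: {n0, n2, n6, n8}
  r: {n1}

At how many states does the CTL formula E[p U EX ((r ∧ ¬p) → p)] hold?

Sat(¬p) = {n1, n3, n4, n5, n7}
Sat(r ∧ ¬p) = {n1}
Sat((r ∧ ¬p) → p) = {n0, n2, n3, n4, n5, n6, n7, n8}
Sat(EX ((r ∧ ¬p) → p)) = {s : some successor in {n0, n2, n3, n4, n5, n6, n7, n8}} = {n0, n2, n3, n4, n5, n6, n7, n8}
E[p U EX ((r ∧ ¬p) → p)]: least fixpoint, start Z0 = Sat(EX ((r ∧ ¬p) → p)) = {n0, n2, n3, n4, n5, n6, n7, n8}, add states in Sat(p) with some successor in Z. Already a fixed point.
Sat(E[p U EX ((r ∧ ¬p) → p)]) = {n0, n2, n3, n4, n5, n6, n7, n8}
|Sat(E[p U EX ((r ∧ ¬p) → p)])| = |{n0, n2, n3, n4, n5, n6, n7, n8}| = 8.

8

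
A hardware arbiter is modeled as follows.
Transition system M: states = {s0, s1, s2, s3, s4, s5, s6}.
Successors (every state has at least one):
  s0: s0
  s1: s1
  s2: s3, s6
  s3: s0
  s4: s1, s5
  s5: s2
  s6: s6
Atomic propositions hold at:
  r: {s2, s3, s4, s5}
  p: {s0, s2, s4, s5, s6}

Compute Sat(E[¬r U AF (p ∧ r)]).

{s2, s4, s5}

Sat(¬r) = {s0, s1, s6}
Sat(p ∧ r) = {s2, s4, s5}
AF (p ∧ r): least fixpoint, start Z0 = {s2, s4, s5}, add states with every successor in Z. Already a fixed point.
Sat(AF (p ∧ r)) = {s2, s4, s5}
E[¬r U AF (p ∧ r)]: least fixpoint, start Z0 = Sat(AF (p ∧ r)) = {s2, s4, s5}, add states in Sat(¬r) with some successor in Z. Already a fixed point.
Sat(E[¬r U AF (p ∧ r)]) = {s2, s4, s5}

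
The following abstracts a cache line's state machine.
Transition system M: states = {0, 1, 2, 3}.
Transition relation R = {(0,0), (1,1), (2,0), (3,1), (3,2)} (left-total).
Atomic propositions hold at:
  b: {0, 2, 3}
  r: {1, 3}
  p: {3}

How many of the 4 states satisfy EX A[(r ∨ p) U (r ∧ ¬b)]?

Sat(r ∨ p) = {1, 3}
Sat(¬b) = {1}
Sat(r ∧ ¬b) = {1}
A[(r ∨ p) U (r ∧ ¬b)]: least fixpoint, start Z0 = Sat((r ∧ ¬b)) = {1}, add states in Sat(r ∨ p) with every successor in Z. Already a fixed point.
Sat(A[(r ∨ p) U (r ∧ ¬b)]) = {1}
Sat(EX A[(r ∨ p) U (r ∧ ¬b)]) = {s : some successor in {1}} = {1, 3}
|Sat(EX A[(r ∨ p) U (r ∧ ¬b)])| = |{1, 3}| = 2.

2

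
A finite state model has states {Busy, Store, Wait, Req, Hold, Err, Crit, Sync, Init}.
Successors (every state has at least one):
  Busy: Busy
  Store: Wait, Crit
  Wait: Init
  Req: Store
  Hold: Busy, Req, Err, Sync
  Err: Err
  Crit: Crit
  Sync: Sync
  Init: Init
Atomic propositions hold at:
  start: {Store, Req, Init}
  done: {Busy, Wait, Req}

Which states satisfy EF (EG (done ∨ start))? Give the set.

Sat(done ∨ start) = {Busy, Store, Wait, Req, Init}
EG (done ∨ start): greatest fixpoint, start Z0 = {Busy, Store, Wait, Req, Init}, keep only states in Sat with some successor in Z. Already a fixed point.
Sat(EG (done ∨ start)) = {Busy, Store, Wait, Req, Init}
EF (EG (done ∨ start)): least fixpoint, start Z0 = {Busy, Store, Wait, Req, Init}, add states with some successor in Z. Z1 = {Busy, Store, Wait, Req, Hold, Init}; fixed.
Sat(EF (EG (done ∨ start))) = {Busy, Store, Wait, Req, Hold, Init}

{Busy, Store, Wait, Req, Hold, Init}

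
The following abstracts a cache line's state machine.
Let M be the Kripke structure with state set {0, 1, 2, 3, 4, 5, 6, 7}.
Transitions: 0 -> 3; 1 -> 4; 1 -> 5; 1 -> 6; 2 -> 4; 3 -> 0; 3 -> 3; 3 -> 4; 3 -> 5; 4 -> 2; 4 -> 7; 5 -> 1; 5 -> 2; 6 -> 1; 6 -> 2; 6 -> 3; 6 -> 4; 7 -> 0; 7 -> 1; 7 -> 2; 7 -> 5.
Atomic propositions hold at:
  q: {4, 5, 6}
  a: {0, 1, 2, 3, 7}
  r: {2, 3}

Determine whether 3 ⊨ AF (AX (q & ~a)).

No

Sat(~a) = {4, 5, 6}
Sat(q & ~a) = {4, 5, 6}
Sat(AX (q & ~a)) = {s : every successor in {4, 5, 6}} = {1, 2}
AF (AX (q & ~a)): least fixpoint, start Z0 = {1, 2}, add states with every successor in Z. Z1 = {1, 2, 5}; fixed.
Sat(AF (AX (q & ~a))) = {1, 2, 5}
3 ∉ Sat(AF (AX (q & ~a))) = {1, 2, 5}, so the formula does not hold at 3.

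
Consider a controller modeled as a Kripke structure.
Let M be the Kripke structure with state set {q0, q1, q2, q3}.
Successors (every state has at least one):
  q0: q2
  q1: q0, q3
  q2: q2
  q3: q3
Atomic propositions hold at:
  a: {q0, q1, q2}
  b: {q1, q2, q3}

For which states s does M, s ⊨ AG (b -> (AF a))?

{q0, q2}

AF a: least fixpoint, start Z0 = {q0, q1, q2}, add states with every successor in Z. Already a fixed point.
Sat(AF a) = {q0, q1, q2}
Sat(b -> (AF a)) = {q0, q1, q2}
AG (b -> (AF a)): greatest fixpoint, start Z0 = {q0, q1, q2}, keep only states in Sat with every successor in Z. Z1 = {q0, q2}; fixed.
Sat(AG (b -> (AF a))) = {q0, q2}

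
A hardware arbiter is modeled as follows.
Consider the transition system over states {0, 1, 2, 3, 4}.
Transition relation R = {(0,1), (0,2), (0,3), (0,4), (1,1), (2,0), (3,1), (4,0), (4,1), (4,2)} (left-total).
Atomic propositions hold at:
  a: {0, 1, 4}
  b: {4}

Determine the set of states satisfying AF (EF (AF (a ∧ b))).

{0, 2, 4}

Sat(a ∧ b) = {4}
AF (a ∧ b): least fixpoint, start Z0 = {4}, add states with every successor in Z. Already a fixed point.
Sat(AF (a ∧ b)) = {4}
EF (AF (a ∧ b)): least fixpoint, start Z0 = {4}, add states with some successor in Z. Z1 = {0, 4}; Z2 = {0, 2, 4}; fixed.
Sat(EF (AF (a ∧ b))) = {0, 2, 4}
AF (EF (AF (a ∧ b))): least fixpoint, start Z0 = {0, 2, 4}, add states with every successor in Z. Already a fixed point.
Sat(AF (EF (AF (a ∧ b)))) = {0, 2, 4}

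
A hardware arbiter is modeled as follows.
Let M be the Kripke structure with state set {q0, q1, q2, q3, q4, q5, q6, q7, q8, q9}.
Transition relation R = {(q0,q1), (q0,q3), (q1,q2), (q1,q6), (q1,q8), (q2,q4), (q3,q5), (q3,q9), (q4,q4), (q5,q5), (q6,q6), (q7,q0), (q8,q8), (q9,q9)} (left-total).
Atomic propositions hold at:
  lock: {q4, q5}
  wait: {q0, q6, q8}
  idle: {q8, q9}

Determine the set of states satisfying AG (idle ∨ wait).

{q6, q8, q9}

Sat(idle ∨ wait) = {q0, q6, q8, q9}
AG (idle ∨ wait): greatest fixpoint, start Z0 = {q0, q6, q8, q9}, keep only states in Sat with every successor in Z. Z1 = {q6, q8, q9}; fixed.
Sat(AG (idle ∨ wait)) = {q6, q8, q9}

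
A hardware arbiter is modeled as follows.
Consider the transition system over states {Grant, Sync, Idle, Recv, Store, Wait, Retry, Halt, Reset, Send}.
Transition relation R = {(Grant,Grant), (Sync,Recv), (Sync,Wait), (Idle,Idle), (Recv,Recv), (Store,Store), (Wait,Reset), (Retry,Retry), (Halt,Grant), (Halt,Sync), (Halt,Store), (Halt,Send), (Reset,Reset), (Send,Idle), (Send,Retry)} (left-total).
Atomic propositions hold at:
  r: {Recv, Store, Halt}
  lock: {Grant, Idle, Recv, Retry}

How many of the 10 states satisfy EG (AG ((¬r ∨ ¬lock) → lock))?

4

Sat(¬r) = {Grant, Sync, Idle, Wait, Retry, Reset, Send}
Sat(¬lock) = {Sync, Store, Wait, Halt, Reset, Send}
Sat(¬r ∨ ¬lock) = {Grant, Sync, Idle, Store, Wait, Retry, Halt, Reset, Send}
Sat((¬r ∨ ¬lock) → lock) = {Grant, Idle, Recv, Retry}
AG ((¬r ∨ ¬lock) → lock): greatest fixpoint, start Z0 = {Grant, Idle, Recv, Retry}, keep only states in Sat with every successor in Z. Already a fixed point.
Sat(AG ((¬r ∨ ¬lock) → lock)) = {Grant, Idle, Recv, Retry}
EG (AG ((¬r ∨ ¬lock) → lock)): greatest fixpoint, start Z0 = {Grant, Idle, Recv, Retry}, keep only states in Sat with some successor in Z. Already a fixed point.
Sat(EG (AG ((¬r ∨ ¬lock) → lock))) = {Grant, Idle, Recv, Retry}
|Sat(EG (AG ((¬r ∨ ¬lock) → lock)))| = |{Grant, Idle, Recv, Retry}| = 4.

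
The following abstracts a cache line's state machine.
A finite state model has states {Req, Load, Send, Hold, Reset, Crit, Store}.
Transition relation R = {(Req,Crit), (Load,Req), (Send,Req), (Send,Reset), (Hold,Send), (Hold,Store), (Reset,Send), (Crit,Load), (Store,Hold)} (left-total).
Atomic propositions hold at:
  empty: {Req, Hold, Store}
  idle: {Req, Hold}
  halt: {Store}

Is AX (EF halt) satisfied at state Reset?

No

EF halt: least fixpoint, start Z0 = {Store}, add states with some successor in Z. Z1 = {Hold, Store}; fixed.
Sat(EF halt) = {Hold, Store}
Sat(AX (EF halt)) = {s : every successor in {Hold, Store}} = {Store}
Reset ∉ Sat(AX (EF halt)) = {Store}, so the formula does not hold at Reset.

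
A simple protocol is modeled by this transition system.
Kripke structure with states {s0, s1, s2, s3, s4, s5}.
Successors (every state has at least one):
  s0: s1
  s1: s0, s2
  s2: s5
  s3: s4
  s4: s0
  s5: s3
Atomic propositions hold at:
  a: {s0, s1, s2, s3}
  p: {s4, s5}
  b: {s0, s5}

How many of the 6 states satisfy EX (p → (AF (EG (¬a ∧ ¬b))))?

Sat(¬a) = {s4, s5}
Sat(¬b) = {s1, s2, s3, s4}
Sat(¬a ∧ ¬b) = {s4}
EG (¬a ∧ ¬b): greatest fixpoint, start Z0 = {s4}, keep only states in Sat with some successor in Z. Z1 = ∅; fixed.
Sat(EG (¬a ∧ ¬b)) = ∅
AF (EG (¬a ∧ ¬b)): least fixpoint, start Z0 = ∅, add states with every successor in Z. Already a fixed point.
Sat(AF (EG (¬a ∧ ¬b))) = ∅
Sat(p → (AF (EG (¬a ∧ ¬b)))) = {s0, s1, s2, s3}
Sat(EX (p → (AF (EG (¬a ∧ ¬b))))) = {s : some successor in {s0, s1, s2, s3}} = {s0, s1, s4, s5}
|Sat(EX (p → (AF (EG (¬a ∧ ¬b)))))| = |{s0, s1, s4, s5}| = 4.

4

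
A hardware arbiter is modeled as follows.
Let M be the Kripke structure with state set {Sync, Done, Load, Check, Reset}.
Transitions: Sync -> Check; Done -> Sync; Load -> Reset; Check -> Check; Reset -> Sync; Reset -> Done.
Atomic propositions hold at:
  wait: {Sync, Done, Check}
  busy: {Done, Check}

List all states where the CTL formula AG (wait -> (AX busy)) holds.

Sat(AX busy) = {s : every successor in {Done, Check}} = {Sync, Check}
Sat(wait -> (AX busy)) = {Sync, Load, Check, Reset}
AG (wait -> (AX busy)): greatest fixpoint, start Z0 = {Sync, Load, Check, Reset}, keep only states in Sat with every successor in Z. Z1 = {Sync, Load, Check}; Z2 = {Sync, Check}; fixed.
Sat(AG (wait -> (AX busy))) = {Sync, Check}

{Sync, Check}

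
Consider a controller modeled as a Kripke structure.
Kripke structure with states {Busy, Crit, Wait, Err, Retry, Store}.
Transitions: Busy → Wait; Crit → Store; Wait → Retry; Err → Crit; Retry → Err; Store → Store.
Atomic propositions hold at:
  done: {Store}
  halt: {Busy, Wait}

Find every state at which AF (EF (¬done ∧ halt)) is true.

Sat(¬done) = {Busy, Crit, Wait, Err, Retry}
Sat(¬done ∧ halt) = {Busy, Wait}
EF (¬done ∧ halt): least fixpoint, start Z0 = {Busy, Wait}, add states with some successor in Z. Already a fixed point.
Sat(EF (¬done ∧ halt)) = {Busy, Wait}
AF (EF (¬done ∧ halt)): least fixpoint, start Z0 = {Busy, Wait}, add states with every successor in Z. Already a fixed point.
Sat(AF (EF (¬done ∧ halt))) = {Busy, Wait}

{Busy, Wait}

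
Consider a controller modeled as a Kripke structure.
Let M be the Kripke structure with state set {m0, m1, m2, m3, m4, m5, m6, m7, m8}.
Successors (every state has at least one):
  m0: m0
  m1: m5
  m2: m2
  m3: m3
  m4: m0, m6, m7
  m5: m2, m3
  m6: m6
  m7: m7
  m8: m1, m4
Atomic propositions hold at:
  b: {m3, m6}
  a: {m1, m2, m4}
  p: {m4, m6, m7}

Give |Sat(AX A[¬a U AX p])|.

2

Sat(¬a) = {m0, m3, m5, m6, m7, m8}
Sat(AX p) = {s : every successor in {m4, m6, m7}} = {m6, m7}
A[¬a U AX p]: least fixpoint, start Z0 = Sat(AX p) = {m6, m7}, add states in Sat(¬a) with every successor in Z. Already a fixed point.
Sat(A[¬a U AX p]) = {m6, m7}
Sat(AX A[¬a U AX p]) = {s : every successor in {m6, m7}} = {m6, m7}
|Sat(AX A[¬a U AX p])| = |{m6, m7}| = 2.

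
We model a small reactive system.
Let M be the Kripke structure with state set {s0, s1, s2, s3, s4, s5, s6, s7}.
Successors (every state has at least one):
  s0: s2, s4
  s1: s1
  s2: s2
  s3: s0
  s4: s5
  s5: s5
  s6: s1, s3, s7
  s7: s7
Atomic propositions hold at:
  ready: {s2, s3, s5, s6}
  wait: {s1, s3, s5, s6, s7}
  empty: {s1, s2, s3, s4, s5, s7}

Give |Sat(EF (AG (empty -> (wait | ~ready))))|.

Sat(~ready) = {s0, s1, s4, s7}
Sat(wait | ~ready) = {s0, s1, s3, s4, s5, s6, s7}
Sat(empty -> (wait | ~ready)) = {s0, s1, s3, s4, s5, s6, s7}
AG (empty -> (wait | ~ready)): greatest fixpoint, start Z0 = {s0, s1, s3, s4, s5, s6, s7}, keep only states in Sat with every successor in Z. Z1 = {s1, s3, s4, s5, s6, s7}; Z2 = {s1, s4, s5, s6, s7}; Z3 = {s1, s4, s5, s7}; fixed.
Sat(AG (empty -> (wait | ~ready))) = {s1, s4, s5, s7}
EF (AG (empty -> (wait | ~ready))): least fixpoint, start Z0 = {s1, s4, s5, s7}, add states with some successor in Z. Z1 = {s0, s1, s4, s5, s6, s7}; Z2 = {s0, s1, s3, s4, s5, s6, s7}; fixed.
Sat(EF (AG (empty -> (wait | ~ready)))) = {s0, s1, s3, s4, s5, s6, s7}
|Sat(EF (AG (empty -> (wait | ~ready))))| = |{s0, s1, s3, s4, s5, s6, s7}| = 7.

7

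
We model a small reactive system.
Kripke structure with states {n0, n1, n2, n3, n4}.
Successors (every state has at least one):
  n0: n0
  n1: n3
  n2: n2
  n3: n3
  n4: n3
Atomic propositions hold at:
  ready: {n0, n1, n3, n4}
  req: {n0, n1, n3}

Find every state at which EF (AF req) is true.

{n0, n1, n3, n4}

AF req: least fixpoint, start Z0 = {n0, n1, n3}, add states with every successor in Z. Z1 = {n0, n1, n3, n4}; fixed.
Sat(AF req) = {n0, n1, n3, n4}
EF (AF req): least fixpoint, start Z0 = {n0, n1, n3, n4}, add states with some successor in Z. Already a fixed point.
Sat(EF (AF req)) = {n0, n1, n3, n4}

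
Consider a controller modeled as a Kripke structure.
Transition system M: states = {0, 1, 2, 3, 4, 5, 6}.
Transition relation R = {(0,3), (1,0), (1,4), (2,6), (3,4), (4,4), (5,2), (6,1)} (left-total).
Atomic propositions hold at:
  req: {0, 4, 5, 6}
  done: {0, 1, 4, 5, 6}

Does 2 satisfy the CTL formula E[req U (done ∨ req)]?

No

Sat(done ∨ req) = {0, 1, 4, 5, 6}
E[req U (done ∨ req)]: least fixpoint, start Z0 = Sat((done ∨ req)) = {0, 1, 4, 5, 6}, add states in Sat(req) with some successor in Z. Already a fixed point.
Sat(E[req U (done ∨ req)]) = {0, 1, 4, 5, 6}
2 ∉ Sat(E[req U (done ∨ req)]) = {0, 1, 4, 5, 6}, so the formula does not hold at 2.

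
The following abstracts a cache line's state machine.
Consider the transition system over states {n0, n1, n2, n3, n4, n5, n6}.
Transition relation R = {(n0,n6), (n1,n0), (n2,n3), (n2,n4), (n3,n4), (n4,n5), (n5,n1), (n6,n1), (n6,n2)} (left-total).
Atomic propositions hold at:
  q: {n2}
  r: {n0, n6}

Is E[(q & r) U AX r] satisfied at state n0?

Sat(q & r) = ∅
Sat(AX r) = {s : every successor in {n0, n6}} = {n0, n1}
E[(q & r) U AX r]: least fixpoint, start Z0 = Sat(AX r) = {n0, n1}, add states in Sat(q & r) with some successor in Z. Already a fixed point.
Sat(E[(q & r) U AX r]) = {n0, n1}
n0 ∈ Sat(E[(q & r) U AX r]) = {n0, n1}, so the formula holds at n0.

Yes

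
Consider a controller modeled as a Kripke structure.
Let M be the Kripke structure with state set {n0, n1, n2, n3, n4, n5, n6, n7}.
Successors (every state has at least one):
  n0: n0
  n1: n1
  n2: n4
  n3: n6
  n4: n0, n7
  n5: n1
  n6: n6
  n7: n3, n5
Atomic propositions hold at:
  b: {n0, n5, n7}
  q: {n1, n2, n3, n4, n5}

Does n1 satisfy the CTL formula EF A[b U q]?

Yes

A[b U q]: least fixpoint, start Z0 = Sat(q) = {n1, n2, n3, n4, n5}, add states in Sat(b) with every successor in Z. Z1 = {n1, n2, n3, n4, n5, n7}; fixed.
Sat(A[b U q]) = {n1, n2, n3, n4, n5, n7}
EF A[b U q]: least fixpoint, start Z0 = {n1, n2, n3, n4, n5, n7}, add states with some successor in Z. Already a fixed point.
Sat(EF A[b U q]) = {n1, n2, n3, n4, n5, n7}
n1 ∈ Sat(EF A[b U q]) = {n1, n2, n3, n4, n5, n7}, so the formula holds at n1.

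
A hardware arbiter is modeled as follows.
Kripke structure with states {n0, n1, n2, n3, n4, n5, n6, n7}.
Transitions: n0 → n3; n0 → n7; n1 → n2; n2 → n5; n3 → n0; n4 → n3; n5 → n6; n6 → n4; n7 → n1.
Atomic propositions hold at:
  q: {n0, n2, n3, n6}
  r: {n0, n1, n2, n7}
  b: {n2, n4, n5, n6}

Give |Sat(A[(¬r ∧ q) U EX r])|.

Sat(¬r) = {n3, n4, n5, n6}
Sat(¬r ∧ q) = {n3, n6}
Sat(EX r) = {s : some successor in {n0, n1, n2, n7}} = {n0, n1, n3, n7}
A[(¬r ∧ q) U EX r]: least fixpoint, start Z0 = Sat(EX r) = {n0, n1, n3, n7}, add states in Sat(¬r ∧ q) with every successor in Z. Already a fixed point.
Sat(A[(¬r ∧ q) U EX r]) = {n0, n1, n3, n7}
|Sat(A[(¬r ∧ q) U EX r])| = |{n0, n1, n3, n7}| = 4.

4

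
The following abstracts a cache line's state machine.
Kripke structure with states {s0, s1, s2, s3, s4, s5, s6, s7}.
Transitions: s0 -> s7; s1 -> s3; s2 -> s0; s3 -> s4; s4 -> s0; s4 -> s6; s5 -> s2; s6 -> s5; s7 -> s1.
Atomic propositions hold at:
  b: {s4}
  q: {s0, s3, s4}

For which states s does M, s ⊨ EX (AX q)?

{s1, s5, s7}

Sat(AX q) = {s : every successor in {s0, s3, s4}} = {s1, s2, s3}
Sat(EX (AX q)) = {s : some successor in {s1, s2, s3}} = {s1, s5, s7}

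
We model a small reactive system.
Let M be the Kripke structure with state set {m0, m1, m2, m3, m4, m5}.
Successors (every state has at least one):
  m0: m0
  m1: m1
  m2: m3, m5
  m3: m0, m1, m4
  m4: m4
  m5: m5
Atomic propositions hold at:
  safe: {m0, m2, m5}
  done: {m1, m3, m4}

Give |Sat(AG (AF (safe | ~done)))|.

2

Sat(~done) = {m0, m2, m5}
Sat(safe | ~done) = {m0, m2, m5}
AF (safe | ~done): least fixpoint, start Z0 = {m0, m2, m5}, add states with every successor in Z. Already a fixed point.
Sat(AF (safe | ~done)) = {m0, m2, m5}
AG (AF (safe | ~done)): greatest fixpoint, start Z0 = {m0, m2, m5}, keep only states in Sat with every successor in Z. Z1 = {m0, m5}; fixed.
Sat(AG (AF (safe | ~done))) = {m0, m5}
|Sat(AG (AF (safe | ~done)))| = |{m0, m5}| = 2.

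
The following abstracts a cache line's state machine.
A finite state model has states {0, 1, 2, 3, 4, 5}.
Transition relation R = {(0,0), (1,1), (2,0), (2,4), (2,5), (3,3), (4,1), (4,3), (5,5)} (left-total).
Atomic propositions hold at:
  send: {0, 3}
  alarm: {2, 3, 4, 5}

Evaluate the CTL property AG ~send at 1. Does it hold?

Sat(~send) = {1, 2, 4, 5}
AG ~send: greatest fixpoint, start Z0 = {1, 2, 4, 5}, keep only states in Sat with every successor in Z. Z1 = {1, 5}; fixed.
Sat(AG ~send) = {1, 5}
1 ∈ Sat(AG ~send) = {1, 5}, so the formula holds at 1.

Yes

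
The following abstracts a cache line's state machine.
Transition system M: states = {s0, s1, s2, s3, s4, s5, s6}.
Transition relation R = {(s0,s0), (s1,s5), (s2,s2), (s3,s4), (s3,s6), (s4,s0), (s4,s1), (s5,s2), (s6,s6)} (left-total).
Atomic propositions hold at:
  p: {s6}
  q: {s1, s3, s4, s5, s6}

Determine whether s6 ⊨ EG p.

Yes

EG p: greatest fixpoint, start Z0 = {s6}, keep only states in Sat with some successor in Z. Already a fixed point.
Sat(EG p) = {s6}
s6 ∈ Sat(EG p) = {s6}, so the formula holds at s6.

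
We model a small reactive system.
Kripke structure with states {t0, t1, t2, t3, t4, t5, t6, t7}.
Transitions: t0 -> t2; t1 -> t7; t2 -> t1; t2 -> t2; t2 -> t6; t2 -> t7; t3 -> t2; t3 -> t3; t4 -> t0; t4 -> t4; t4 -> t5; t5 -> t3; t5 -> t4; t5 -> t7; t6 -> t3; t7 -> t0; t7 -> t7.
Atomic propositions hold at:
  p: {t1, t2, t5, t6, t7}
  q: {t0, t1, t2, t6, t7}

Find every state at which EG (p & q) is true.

Sat(p & q) = {t1, t2, t6, t7}
EG (p & q): greatest fixpoint, start Z0 = {t1, t2, t6, t7}, keep only states in Sat with some successor in Z. Z1 = {t1, t2, t7}; fixed.
Sat(EG (p & q)) = {t1, t2, t7}

{t1, t2, t7}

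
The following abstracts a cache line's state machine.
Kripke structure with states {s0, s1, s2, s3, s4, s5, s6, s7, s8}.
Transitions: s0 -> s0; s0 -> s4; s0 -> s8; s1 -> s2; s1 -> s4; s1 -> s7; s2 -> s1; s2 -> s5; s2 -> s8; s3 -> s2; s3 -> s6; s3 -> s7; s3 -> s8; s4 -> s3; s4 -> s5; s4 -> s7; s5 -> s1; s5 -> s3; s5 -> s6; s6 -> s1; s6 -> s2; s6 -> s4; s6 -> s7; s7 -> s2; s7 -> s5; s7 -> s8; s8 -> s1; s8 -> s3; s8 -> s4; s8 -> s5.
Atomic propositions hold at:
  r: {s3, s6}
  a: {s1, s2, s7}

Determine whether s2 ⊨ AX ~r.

Yes

Sat(~r) = {s0, s1, s2, s4, s5, s7, s8}
Sat(AX ~r) = {s : every successor in {s0, s1, s2, s4, s5, s7, s8}} = {s0, s1, s2, s6, s7}
s2 ∈ Sat(AX ~r) = {s0, s1, s2, s6, s7}, so the formula holds at s2.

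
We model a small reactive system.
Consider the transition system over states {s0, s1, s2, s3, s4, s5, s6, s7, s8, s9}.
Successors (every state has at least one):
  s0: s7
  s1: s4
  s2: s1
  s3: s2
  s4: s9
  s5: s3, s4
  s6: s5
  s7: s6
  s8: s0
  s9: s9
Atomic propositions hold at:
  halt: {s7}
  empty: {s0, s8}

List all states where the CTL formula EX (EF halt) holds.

{s0, s8}

EF halt: least fixpoint, start Z0 = {s7}, add states with some successor in Z. Z1 = {s0, s7}; Z2 = {s0, s7, s8}; fixed.
Sat(EF halt) = {s0, s7, s8}
Sat(EX (EF halt)) = {s : some successor in {s0, s7, s8}} = {s0, s8}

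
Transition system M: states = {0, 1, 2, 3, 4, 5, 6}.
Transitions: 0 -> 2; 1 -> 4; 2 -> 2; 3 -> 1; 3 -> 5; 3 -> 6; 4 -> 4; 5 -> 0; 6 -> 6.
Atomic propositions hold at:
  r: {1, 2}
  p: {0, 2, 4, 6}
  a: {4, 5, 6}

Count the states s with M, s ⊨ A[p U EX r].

Sat(EX r) = {s : some successor in {1, 2}} = {0, 2, 3}
A[p U EX r]: least fixpoint, start Z0 = Sat(EX r) = {0, 2, 3}, add states in Sat(p) with every successor in Z. Already a fixed point.
Sat(A[p U EX r]) = {0, 2, 3}
|Sat(A[p U EX r])| = |{0, 2, 3}| = 3.

3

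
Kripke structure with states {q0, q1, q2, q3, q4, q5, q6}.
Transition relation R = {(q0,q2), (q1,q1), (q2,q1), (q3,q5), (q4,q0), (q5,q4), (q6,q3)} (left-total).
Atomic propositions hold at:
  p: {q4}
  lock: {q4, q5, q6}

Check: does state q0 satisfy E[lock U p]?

E[lock U p]: least fixpoint, start Z0 = Sat(p) = {q4}, add states in Sat(lock) with some successor in Z. Z1 = {q4, q5}; fixed.
Sat(E[lock U p]) = {q4, q5}
q0 ∉ Sat(E[lock U p]) = {q4, q5}, so the formula does not hold at q0.

No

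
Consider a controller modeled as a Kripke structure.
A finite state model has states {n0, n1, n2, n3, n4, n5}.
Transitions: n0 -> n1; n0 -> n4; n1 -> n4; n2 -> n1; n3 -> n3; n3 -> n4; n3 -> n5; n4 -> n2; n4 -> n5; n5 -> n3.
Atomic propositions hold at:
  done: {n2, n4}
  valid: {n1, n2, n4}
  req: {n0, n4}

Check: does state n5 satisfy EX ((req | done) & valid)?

Sat(req | done) = {n0, n2, n4}
Sat((req | done) & valid) = {n2, n4}
Sat(EX ((req | done) & valid)) = {s : some successor in {n2, n4}} = {n0, n1, n3, n4}
n5 ∉ Sat(EX ((req | done) & valid)) = {n0, n1, n3, n4}, so the formula does not hold at n5.

No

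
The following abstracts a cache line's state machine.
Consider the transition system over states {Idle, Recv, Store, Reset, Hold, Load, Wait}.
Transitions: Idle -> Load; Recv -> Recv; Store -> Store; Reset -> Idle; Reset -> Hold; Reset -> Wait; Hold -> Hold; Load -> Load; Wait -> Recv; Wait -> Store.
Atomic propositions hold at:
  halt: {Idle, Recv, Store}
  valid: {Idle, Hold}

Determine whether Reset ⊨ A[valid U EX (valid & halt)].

Sat(valid & halt) = {Idle}
Sat(EX (valid & halt)) = {s : some successor in {Idle}} = {Reset}
A[valid U EX (valid & halt)]: least fixpoint, start Z0 = Sat(EX (valid & halt)) = {Reset}, add states in Sat(valid) with every successor in Z. Already a fixed point.
Sat(A[valid U EX (valid & halt)]) = {Reset}
Reset ∈ Sat(A[valid U EX (valid & halt)]) = {Reset}, so the formula holds at Reset.

Yes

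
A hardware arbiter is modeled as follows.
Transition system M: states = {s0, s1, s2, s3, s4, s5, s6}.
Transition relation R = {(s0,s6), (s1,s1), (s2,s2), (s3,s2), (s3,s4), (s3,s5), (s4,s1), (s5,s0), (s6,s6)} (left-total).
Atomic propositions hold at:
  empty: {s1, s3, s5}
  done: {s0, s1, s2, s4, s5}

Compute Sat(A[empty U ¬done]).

{s3, s6}

Sat(¬done) = {s3, s6}
A[empty U ¬done]: least fixpoint, start Z0 = Sat(¬done) = {s3, s6}, add states in Sat(empty) with every successor in Z. Already a fixed point.
Sat(A[empty U ¬done]) = {s3, s6}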